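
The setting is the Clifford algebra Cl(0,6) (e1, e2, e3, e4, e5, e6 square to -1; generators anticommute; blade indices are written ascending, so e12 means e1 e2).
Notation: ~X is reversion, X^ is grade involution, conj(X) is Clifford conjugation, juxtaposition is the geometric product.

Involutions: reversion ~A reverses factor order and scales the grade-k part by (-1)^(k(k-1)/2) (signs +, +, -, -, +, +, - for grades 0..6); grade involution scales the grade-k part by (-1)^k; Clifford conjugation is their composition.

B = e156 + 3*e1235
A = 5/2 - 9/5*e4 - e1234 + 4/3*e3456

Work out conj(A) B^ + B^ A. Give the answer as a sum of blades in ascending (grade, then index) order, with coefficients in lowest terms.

first term: 3*e45 + 4/3*e134 - 5/2*e156 + 15/2*e1235 + 4*e1246 + 9/5*e1456 - 27/5*e12345 + e23456
second term: -3*e45 + 4/3*e134 - 5/2*e156 + 15/2*e1235 + 4*e1246 + 9/5*e1456 + 27/5*e12345 - e23456
Answer: 8/3*e134 - 5*e156 + 15*e1235 + 8*e1246 + 18/5*e1456


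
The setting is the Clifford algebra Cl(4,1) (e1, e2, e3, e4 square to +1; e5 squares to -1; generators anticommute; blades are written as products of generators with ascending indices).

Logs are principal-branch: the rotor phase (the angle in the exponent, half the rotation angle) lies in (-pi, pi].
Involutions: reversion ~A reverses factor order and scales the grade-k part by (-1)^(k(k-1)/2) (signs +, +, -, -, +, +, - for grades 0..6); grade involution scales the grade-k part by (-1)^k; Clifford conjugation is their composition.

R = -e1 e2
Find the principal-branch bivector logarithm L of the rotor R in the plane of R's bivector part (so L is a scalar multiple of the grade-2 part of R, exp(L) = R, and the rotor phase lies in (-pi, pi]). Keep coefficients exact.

The scalar part of R is 0, which fixes the principal-branch rotor phase; the unit plane is then the bivector part divided by the sine of that phase, and L is that plane scaled by the phase.
Concretely: cos(phase) = 0 gives phase = ±pi/2, and since phase/sin(phase) is even the sign is immaterial: L = (phase/sin(phase)) * <R>_2 = (pi/2) * <R>_2.
Answer: -pi/2*e1 e2


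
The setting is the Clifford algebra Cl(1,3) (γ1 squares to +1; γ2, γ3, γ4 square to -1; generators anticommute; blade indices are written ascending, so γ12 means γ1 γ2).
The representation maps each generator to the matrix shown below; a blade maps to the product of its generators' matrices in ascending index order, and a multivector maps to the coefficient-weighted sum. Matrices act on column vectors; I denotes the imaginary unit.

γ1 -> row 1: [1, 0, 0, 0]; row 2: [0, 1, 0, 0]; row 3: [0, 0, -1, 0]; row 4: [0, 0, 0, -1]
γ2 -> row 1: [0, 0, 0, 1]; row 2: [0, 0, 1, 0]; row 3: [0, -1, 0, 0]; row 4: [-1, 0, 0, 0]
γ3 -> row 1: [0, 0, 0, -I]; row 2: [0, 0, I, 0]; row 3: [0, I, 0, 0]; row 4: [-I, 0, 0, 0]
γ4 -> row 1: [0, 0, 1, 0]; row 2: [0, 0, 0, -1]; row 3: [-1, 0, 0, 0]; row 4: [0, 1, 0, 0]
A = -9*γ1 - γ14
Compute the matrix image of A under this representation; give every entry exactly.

Bivector images (products of the table entries): rho(γ14) = rho(γ1)rho(γ4) = row 1: [0, 0, 1, 0]; row 2: [0, 0, 0, -1]; row 3: [1, 0, 0, 0]; row 4: [0, -1, 0, 0].
M = (-9)*rho(γ1) + (-1)*rho(γ14), summed entrywise:
Answer: row 1: [-9, 0, -1, 0]; row 2: [0, -9, 0, 1]; row 3: [-1, 0, 9, 0]; row 4: [0, 1, 0, 9]


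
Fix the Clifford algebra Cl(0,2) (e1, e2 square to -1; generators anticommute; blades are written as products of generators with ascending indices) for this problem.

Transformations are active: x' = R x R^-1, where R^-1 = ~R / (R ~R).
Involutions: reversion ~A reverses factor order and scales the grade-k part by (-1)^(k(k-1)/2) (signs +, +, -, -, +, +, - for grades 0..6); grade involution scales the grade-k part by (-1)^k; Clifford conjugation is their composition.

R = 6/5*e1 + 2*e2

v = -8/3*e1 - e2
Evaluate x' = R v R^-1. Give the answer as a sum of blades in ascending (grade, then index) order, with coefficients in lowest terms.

~R = 6/5*e1 + 2*e2, and R ~R = -136/25, so R^-1 = ~R / (-136/25).
R v = 26/5 + 62/15*e1 e2
Answer: 19/51*e1 - 48/17*e2


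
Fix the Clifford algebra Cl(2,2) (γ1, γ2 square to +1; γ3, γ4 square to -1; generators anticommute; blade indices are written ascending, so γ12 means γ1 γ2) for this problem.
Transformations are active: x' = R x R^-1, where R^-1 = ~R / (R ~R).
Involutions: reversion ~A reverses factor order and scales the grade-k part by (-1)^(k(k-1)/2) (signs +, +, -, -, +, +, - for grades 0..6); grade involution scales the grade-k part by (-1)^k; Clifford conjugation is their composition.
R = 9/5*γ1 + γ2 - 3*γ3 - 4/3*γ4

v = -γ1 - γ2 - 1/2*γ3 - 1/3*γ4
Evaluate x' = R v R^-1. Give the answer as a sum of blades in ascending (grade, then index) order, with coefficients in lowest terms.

~R = 9/5*γ1 + γ2 - 3*γ3 - 4/3*γ4, and R ~R = -1471/225, so R^-1 = ~R / (-1471/225).
R v = -427/90 - 4/5*γ12 - 39/10*γ13 - 29/15*γ14 - 7/2*γ23 - 5/3*γ24 + 1/3*γ34
Answer: 5314/1471*γ1 + 3606/1471*γ2 - 11339/2942*γ3 - 7069/4413*γ4


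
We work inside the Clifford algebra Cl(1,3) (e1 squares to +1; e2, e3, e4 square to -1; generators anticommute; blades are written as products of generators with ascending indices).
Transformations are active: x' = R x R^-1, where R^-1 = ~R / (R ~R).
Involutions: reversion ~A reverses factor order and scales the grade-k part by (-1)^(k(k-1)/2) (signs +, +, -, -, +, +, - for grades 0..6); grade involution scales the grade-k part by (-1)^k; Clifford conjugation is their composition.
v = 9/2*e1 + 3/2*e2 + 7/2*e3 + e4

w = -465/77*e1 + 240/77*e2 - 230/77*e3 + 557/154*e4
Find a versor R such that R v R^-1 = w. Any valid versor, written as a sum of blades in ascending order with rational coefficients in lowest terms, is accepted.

Why this works: both vectors square to 19/4, so q(v) = q(w) and R = v + w = -237/154*e1 + 711/154*e2 + 79/154*e3 + 711/154*e4 carries v to w — its own direction survives, the complement (v - w)/2 flips.
Answer: -237/154*e1 + 711/154*e2 + 79/154*e3 + 711/154*e4


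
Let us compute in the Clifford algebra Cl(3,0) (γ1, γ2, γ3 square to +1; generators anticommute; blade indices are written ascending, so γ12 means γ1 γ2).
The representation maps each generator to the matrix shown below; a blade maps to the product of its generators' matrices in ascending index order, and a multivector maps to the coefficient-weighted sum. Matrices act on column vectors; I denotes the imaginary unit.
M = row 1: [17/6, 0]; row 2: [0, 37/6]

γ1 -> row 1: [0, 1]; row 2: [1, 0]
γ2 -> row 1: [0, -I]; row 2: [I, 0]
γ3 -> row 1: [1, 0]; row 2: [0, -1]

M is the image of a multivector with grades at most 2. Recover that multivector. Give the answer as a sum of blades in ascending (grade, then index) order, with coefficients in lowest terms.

Method: 1, rho(γ1), rho(γ2), rho(γ3) form a trace-orthogonal basis of the 2x2 complex matrices (tr(X Y) = 2 if X = Y, else 0), so M = m0*1 + m1*rho(γ1) + m2*rho(γ2) + m3*rho(γ3) with m0 = tr(M)/2 = 9/2, m1 = tr(M rho(γ1))/2 = 0, m2 = tr(M rho(γ2))/2 = 0, m3 = tr(M rho(γ3))/2 = -5/3.
Multiplying table entries, the bivector images are rho(γ12) = I*rho(γ3), rho(γ13) = -I*rho(γ2), rho(γ23) = I*rho(γ1); with real blade coefficients the real parts of m0..m3 are the coefficients of 1, γ1, γ2, γ3 and the imaginary parts give the bivectors (γ23: Im m1, γ13: -Im m2, γ12: Im m3).
Answer: 9/2 - 5/3*γ3


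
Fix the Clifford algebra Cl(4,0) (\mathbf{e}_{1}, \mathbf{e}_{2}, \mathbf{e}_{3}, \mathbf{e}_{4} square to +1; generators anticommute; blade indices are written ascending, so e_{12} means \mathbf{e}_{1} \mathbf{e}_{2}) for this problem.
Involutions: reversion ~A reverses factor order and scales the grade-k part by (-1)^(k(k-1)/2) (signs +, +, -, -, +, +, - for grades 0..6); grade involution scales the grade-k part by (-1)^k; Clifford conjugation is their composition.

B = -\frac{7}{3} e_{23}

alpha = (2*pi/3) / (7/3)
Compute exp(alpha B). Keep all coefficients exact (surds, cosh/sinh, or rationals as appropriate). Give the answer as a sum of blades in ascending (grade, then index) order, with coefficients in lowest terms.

B^2 = (-\frac{7}{3})^2*(e_{23})^2 = \frac{49}{9}*(-1) = -\frac{49}{9} (a basis 2-blade squares to minus the product of its generators' squares).
B^2 = -\frac{49}{9} — since the square is negative, the closed form is circular: l = \frac{7}{3}, alpha*l = \frac{2 \pi}{3}, so exp(alpha B) = cos(\frac{2 \pi}{3}) + (sin(\frac{2 \pi}{3})/(\frac{7}{3}))*B = - \frac{1}{2} + (\frac{3 \sqrt{3}}{14})*B.
Answer: - \frac{1}{2} - \frac{\sqrt{3}}{2} e_{23}


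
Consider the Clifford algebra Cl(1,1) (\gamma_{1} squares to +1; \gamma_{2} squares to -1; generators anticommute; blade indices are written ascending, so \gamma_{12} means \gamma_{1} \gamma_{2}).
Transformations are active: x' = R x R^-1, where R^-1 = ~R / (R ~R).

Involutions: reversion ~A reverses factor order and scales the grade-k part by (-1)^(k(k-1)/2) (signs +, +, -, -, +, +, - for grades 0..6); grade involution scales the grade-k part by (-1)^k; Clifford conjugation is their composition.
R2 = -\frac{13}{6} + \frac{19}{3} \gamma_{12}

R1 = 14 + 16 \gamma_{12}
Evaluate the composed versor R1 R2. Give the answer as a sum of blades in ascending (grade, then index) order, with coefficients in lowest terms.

Distribute over the terms of R1 (each basis-blade product reordered to ascending indices, repeated generators contracted through their squares):
(14) R2 = -\frac{91}{3} + \frac{266}{3} \gamma_{12}
(16 \gamma_{12}) R2 = \frac{304}{3} - \frac{104}{3} \gamma_{12}
Summing the partial products and collecting blades:
Answer: 71 + 54 \gamma_{12}


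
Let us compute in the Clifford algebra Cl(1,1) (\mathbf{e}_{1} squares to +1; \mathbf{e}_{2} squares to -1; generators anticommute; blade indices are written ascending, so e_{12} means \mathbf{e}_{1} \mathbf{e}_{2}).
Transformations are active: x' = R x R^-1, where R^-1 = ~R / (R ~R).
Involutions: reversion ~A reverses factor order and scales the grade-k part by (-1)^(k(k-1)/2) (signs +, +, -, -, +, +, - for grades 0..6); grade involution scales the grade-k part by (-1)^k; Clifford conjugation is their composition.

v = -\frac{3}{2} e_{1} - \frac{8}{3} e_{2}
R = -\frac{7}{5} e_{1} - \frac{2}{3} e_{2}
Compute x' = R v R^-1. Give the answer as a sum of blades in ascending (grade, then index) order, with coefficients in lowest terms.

~R = -\frac{7}{5} e_{1} - \frac{2}{3} e_{2}, and R ~R = \frac{341}{225}, so R^-1 = ~R / (\frac{341}{225}).
R v = \frac{29}{90} + \frac{41}{15} e_{12}
Answer: \frac{617}{682} e_{1} + \frac{2438}{1023} e_{2}


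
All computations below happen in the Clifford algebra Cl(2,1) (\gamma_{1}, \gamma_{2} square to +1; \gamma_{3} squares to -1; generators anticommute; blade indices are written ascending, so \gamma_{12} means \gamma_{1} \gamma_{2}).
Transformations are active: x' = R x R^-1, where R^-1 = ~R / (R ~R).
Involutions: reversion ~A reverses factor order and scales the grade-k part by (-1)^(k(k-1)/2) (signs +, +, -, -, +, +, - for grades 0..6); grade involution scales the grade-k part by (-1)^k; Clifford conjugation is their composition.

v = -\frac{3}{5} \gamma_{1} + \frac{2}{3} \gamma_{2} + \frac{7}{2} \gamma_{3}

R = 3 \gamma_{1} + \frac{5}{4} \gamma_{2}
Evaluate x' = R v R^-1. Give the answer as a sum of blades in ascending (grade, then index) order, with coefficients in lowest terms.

~R = 3 \gamma_{1} + \frac{5}{4} \gamma_{2}, and R ~R = \frac{169}{16}, so R^-1 = ~R / (\frac{169}{16}).
R v = -\frac{29}{30} + \frac{11}{4} \gamma_{12} + \frac{21}{2} \gamma_{13} + \frac{35}{8} \gamma_{23}
Answer: \frac{43}{845} \gamma_{1} - \frac{454}{507} \gamma_{2} - \frac{7}{2} \gamma_{3}


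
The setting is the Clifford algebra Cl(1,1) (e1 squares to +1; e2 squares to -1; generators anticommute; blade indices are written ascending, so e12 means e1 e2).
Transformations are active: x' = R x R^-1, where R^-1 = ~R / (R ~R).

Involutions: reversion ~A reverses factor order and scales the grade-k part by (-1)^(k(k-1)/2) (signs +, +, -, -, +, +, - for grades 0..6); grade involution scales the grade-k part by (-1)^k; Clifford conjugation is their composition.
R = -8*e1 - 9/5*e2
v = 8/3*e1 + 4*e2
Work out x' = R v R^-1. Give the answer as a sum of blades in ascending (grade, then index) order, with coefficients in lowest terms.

~R = -8*e1 - 9/5*e2, and R ~R = 1519/25, so R^-1 = ~R / (1519/25).
R v = -212/15 - 136/5*e12
Answer: 4808/4557*e1 - 4804/1519*e2


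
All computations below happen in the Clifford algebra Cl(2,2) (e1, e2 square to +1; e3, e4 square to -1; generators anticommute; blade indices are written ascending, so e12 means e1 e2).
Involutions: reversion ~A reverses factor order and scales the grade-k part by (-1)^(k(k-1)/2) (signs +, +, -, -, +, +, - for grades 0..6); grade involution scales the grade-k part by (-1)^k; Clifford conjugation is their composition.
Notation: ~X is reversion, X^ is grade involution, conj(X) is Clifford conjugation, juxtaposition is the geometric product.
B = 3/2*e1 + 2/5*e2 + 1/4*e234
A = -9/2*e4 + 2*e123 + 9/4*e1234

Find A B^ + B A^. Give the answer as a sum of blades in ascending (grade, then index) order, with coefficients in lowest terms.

first term: 9/16*e1 + 4/5*e13 - 29/4*e14 - 33/8*e23 - 9/5*e24 - 9/10*e134 + 27/8*e234
second term: 9/16*e1 + 4/5*e13 + 29/4*e14 - 33/8*e23 + 9/5*e24 - 9/10*e134 + 27/8*e234
Answer: 9/8*e1 + 8/5*e13 - 33/4*e23 - 9/5*e134 + 27/4*e234


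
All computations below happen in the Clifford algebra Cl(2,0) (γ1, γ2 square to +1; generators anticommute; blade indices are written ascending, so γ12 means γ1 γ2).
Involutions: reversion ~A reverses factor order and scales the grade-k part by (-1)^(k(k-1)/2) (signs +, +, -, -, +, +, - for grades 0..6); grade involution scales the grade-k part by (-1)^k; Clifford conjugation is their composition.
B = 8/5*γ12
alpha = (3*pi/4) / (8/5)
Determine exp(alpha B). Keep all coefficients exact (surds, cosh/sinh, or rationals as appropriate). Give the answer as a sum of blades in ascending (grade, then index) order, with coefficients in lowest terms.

B^2 = (8/5)^2*(γ12)^2 = 64/25*(-1) = -64/25 (a basis 2-blade squares to minus the product of its generators' squares).
B^2 = -64/25 — B^2 < 0, so the exponential closes trigonometrically: l = 8/5, alpha*l = 3*pi/4, so exp(alpha B) = cos(3*pi/4) + (sin(3*pi/4)/(8/5))*B = -sqrt(2)/2 + (5*sqrt(2)/16)*B.
Answer: -sqrt(2)/2 + sqrt(2)/2*γ12


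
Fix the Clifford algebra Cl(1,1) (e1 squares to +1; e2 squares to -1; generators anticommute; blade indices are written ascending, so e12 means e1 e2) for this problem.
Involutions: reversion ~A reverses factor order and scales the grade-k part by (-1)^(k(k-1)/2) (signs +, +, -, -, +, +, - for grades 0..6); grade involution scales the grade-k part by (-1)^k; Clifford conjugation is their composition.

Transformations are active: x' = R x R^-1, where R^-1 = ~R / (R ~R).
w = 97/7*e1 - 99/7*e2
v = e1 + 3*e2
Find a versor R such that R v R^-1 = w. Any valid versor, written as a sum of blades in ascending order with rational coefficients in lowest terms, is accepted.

Construction: equal norms (both -8) license R = v + w = 104/7*e1 - 78/7*e2 — nothing changes along that direction, while (v - w)/2 changes sign, so v maps onto w.
Answer: 104/7*e1 - 78/7*e2


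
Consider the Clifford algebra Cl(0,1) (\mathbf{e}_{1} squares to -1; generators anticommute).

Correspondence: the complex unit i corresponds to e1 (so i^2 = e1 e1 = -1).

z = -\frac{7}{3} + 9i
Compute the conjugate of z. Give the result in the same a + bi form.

In blades: z = -\frac{7}{3} + 9 e_{1}.
Conjugation here is Clifford conjugation: the scalar is fixed and the grade-1 and grade-2 blades all flip sign, giving -\frac{7}{3} - 9 e_{1}; translating back:
Answer: -\frac{7}{3} - 9i


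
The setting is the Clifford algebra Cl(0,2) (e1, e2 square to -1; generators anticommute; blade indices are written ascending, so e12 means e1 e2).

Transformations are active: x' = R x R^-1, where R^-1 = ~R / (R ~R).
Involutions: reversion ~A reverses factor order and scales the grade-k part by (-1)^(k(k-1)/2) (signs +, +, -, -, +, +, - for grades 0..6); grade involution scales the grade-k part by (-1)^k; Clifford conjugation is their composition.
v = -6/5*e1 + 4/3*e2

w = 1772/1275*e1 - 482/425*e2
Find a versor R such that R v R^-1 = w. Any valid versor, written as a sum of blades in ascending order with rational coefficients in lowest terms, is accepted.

A norm check does it: q(v) = q(w) = -724/225, hence R = v + w = 242/1275*e1 + 254/1275*e2 realises the map — parallel part kept, (v - w)/2 negated, v carried to w.
Answer: 242/1275*e1 + 254/1275*e2


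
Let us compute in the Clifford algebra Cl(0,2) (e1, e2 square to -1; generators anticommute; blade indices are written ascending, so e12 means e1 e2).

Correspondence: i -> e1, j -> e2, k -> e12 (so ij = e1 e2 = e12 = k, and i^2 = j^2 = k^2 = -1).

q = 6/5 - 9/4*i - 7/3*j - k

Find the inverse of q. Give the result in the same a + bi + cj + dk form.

In blades: q = 6/5 - 9/4*e1 - 7/3*e2 - e12.
With qbar = 6/5 + 9/4*e1 + 7/3*e2 + e12 (scalar fixed, mapped units negated), q qbar = 46609/3600 (the sum of squared coefficients), so q^-1 = qbar / (46609/3600) = 4320/46609 + 8100/46609*e1 + 8400/46609*e2 + 3600/46609*e12; translating back:
Answer: 4320/46609 + 8100/46609*i + 8400/46609*j + 3600/46609*k


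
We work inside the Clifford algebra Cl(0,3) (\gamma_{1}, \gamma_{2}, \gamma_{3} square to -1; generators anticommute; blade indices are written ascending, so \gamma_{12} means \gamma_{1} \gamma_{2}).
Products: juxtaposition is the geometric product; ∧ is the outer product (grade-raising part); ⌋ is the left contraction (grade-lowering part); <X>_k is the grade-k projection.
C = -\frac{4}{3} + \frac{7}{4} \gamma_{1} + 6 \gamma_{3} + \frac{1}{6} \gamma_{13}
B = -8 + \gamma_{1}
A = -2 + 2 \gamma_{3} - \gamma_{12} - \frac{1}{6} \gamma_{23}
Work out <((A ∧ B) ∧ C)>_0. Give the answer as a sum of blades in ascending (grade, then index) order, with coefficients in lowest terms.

step 1: 16 - 2 \gamma_{1} - 16 \gamma_{3} + 8 \gamma_{12} - 2 \gamma_{13} + \frac{4}{3} \gamma_{23} - \frac{1}{6} \gamma_{123}
step 2: -\frac{64}{3} + \frac{92}{3} \gamma_{1} + \frac{352}{3} \gamma_{3} - \frac{32}{3} \gamma_{12} + \frac{64}{3} \gamma_{13} - \frac{16}{9} \gamma_{23} + \frac{455}{9} \gamma_{123}
step 3: -\frac{64}{3}
Answer: -\frac{64}{3}


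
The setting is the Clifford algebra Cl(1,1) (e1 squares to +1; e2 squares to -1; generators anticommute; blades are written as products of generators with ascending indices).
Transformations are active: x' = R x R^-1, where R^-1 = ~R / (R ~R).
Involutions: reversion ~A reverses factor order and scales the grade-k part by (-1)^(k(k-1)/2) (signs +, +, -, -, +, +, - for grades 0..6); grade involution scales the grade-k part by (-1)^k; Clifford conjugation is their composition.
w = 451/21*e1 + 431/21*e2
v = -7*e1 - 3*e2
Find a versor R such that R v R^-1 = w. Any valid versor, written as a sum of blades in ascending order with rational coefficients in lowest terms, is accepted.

Why this works: both vectors square to 40, so q(v) = q(w) and R = v + w = 304/21*e1 + 368/21*e2 carries v to w — its own direction survives, the complement (v - w)/2 flips.
Answer: 304/21*e1 + 368/21*e2


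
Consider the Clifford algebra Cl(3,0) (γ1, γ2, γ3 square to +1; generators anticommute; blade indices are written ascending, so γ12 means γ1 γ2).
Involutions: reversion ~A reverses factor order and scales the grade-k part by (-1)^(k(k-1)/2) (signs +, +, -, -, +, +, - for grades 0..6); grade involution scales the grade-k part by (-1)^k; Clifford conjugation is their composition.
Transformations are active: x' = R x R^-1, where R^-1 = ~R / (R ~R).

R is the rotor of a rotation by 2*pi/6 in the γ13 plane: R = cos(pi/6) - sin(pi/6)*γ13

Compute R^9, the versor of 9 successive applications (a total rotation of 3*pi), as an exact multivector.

Rotor phase runs at HALF the rotation angle; powers of one rotor simply add phase, so after 9 steps in γ13 the phase is 9*pi/6 = 3*pi/2 and R^9 = cos(3*pi/2) - sin(3*pi/2)*γ13.
cos(3*pi/2) = 0 and sin(3*pi/2) = -1, so R^9 = γ13. The net rotation is 1*pi (after discarding 1 full turn, each of which contributes a factor -1 to the rotor); the rotor keeps the half-angle phase exactly.
Answer: γ13


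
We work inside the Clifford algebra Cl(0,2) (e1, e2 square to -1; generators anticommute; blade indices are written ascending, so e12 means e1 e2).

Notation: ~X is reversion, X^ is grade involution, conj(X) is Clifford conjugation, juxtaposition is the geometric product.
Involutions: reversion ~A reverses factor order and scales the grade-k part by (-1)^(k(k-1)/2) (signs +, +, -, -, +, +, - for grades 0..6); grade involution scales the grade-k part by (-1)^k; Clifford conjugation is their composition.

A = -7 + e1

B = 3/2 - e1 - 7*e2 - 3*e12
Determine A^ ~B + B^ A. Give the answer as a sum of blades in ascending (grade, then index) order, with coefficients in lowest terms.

first term: -23/2 + 11/2*e1 + 52*e2 - 14*e12
second term: -23/2 - 11/2*e1 - 52*e2 + 14*e12
Answer: -23


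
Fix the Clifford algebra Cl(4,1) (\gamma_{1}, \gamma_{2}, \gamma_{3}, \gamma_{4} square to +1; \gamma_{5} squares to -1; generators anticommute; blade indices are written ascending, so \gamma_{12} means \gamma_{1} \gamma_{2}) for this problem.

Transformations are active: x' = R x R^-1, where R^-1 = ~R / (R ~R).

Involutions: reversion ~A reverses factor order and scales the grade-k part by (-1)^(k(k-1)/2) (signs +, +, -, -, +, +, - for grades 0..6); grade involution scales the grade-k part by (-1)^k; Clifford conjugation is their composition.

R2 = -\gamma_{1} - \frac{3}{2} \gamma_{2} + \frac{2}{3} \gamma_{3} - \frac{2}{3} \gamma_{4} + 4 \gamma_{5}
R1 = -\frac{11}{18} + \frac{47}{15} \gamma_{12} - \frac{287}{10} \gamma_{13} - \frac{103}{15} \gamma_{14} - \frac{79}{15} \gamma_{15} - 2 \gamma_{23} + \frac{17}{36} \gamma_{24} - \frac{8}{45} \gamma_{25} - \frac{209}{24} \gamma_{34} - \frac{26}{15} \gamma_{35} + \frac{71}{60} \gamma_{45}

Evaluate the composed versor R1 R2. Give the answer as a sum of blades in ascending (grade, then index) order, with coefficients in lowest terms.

Distribute over the terms of R2 (each basis-blade product reordered to ascending indices, repeated generators contracted through their squares):
R1 (-\gamma_{1}) = \frac{11}{18} \gamma_{1} + \frac{47}{15} \gamma_{2} - \frac{287}{10} \gamma_{3} - \frac{103}{15} \gamma_{4} - \frac{79}{15} \gamma_{5} + 2 \gamma_{123} - \frac{17}{36} \gamma_{124} + \frac{8}{45} \gamma_{125} + \frac{209}{24} \gamma_{134} + \frac{26}{15} \gamma_{135} - \frac{71}{60} \gamma_{145}
R1 (-\frac{3}{2} \gamma_{2}) = -\frac{47}{10} \gamma_{1} + \frac{11}{12} \gamma_{2} - 3 \gamma_{3} + \frac{17}{24} \gamma_{4} - \frac{4}{15} \gamma_{5} - \frac{861}{20} \gamma_{123} - \frac{103}{10} \gamma_{124} - \frac{79}{10} \gamma_{125} + \frac{209}{16} \gamma_{234} + \frac{13}{5} \gamma_{235} - \frac{71}{40} \gamma_{245}
R1 (\frac{2}{3} \gamma_{3}) = -\frac{287}{15} \gamma_{1} - \frac{4}{3} \gamma_{2} - \frac{11}{27} \gamma_{3} + \frac{209}{36} \gamma_{4} + \frac{52}{45} \gamma_{5} + \frac{94}{45} \gamma_{123} + \frac{206}{45} \gamma_{134} + \frac{158}{45} \gamma_{135} - \frac{17}{54} \gamma_{234} + \frac{16}{135} \gamma_{235} + \frac{71}{90} \gamma_{345}
R1 (-\frac{2}{3} \gamma_{4}) = \frac{206}{45} \gamma_{1} - \frac{17}{54} \gamma_{2} + \frac{209}{36} \gamma_{3} + \frac{11}{27} \gamma_{4} + \frac{71}{90} \gamma_{5} - \frac{94}{45} \gamma_{124} + \frac{287}{15} \gamma_{134} - \frac{158}{45} \gamma_{145} + \frac{4}{3} \gamma_{234} - \frac{16}{135} \gamma_{245} - \frac{52}{45} \gamma_{345}
R1 (4 \gamma_{5}) = \frac{316}{15} \gamma_{1} + \frac{32}{45} \gamma_{2} + \frac{104}{15} \gamma_{3} - \frac{71}{15} \gamma_{4} - \frac{22}{9} \gamma_{5} + \frac{188}{15} \gamma_{125} - \frac{574}{5} \gamma_{135} - \frac{412}{15} \gamma_{145} - 8 \gamma_{235} + \frac{17}{9} \gamma_{245} - \frac{209}{6} \gamma_{345}
Summing the partial products and collecting blades:
Answer: \frac{109}{45} \gamma_{1} + \frac{1681}{540} \gamma_{2} - \frac{10459}{540} \gamma_{3} - \frac{5053}{1080} \gamma_{4} - \frac{181}{30} \gamma_{5} - \frac{7013}{180} \gamma_{123} - \frac{463}{36} \gamma_{124} + \frac{433}{90} \gamma_{125} + \frac{11671}{360} \gamma_{134} - \frac{986}{9} \gamma_{135} - \frac{5789}{180} \gamma_{145} + \frac{6083}{432} \gamma_{234} - \frac{713}{135} \gamma_{235} - \frac{1}{216} \gamma_{245} - \frac{176}{5} \gamma_{345}


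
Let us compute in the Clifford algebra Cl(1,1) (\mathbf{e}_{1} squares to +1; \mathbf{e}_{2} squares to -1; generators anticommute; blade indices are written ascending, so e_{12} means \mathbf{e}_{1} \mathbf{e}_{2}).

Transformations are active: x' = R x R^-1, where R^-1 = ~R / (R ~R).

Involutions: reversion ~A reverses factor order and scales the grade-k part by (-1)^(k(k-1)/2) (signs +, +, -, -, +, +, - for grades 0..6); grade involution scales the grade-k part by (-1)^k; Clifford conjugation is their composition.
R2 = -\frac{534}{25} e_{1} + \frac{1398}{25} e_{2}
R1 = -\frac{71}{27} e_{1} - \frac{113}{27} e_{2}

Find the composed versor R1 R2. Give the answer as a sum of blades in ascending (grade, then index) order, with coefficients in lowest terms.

Distribute over the terms of R1 (each basis-blade product reordered to ascending indices, repeated generators contracted through their squares):
(-\frac{71}{27} e_{1}) R2 = \frac{12638}{225} - \frac{33086}{225} e_{12}
(-\frac{113}{27} e_{2}) R2 = \frac{52658}{225} - \frac{20114}{225} e_{12}
Summing the partial products and collecting blades:
Answer: \frac{65296}{225} - \frac{2128}{9} e_{12}


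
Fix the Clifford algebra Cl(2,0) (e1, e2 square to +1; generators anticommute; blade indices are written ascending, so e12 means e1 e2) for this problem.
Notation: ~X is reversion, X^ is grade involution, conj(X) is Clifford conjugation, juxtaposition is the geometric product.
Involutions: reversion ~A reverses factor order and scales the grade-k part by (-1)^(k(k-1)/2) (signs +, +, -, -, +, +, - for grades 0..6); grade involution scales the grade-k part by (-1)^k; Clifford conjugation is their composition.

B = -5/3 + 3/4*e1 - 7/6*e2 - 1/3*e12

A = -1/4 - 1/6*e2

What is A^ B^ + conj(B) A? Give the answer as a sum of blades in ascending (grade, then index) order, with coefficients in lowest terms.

first term: 11/18 + 35/144*e1 - 41/72*e2 + 5/24*e12
second term: 2/9 + 19/144*e1 - 1/72*e2 + 1/24*e12
Answer: 5/6 + 3/8*e1 - 7/12*e2 + 1/4*e12


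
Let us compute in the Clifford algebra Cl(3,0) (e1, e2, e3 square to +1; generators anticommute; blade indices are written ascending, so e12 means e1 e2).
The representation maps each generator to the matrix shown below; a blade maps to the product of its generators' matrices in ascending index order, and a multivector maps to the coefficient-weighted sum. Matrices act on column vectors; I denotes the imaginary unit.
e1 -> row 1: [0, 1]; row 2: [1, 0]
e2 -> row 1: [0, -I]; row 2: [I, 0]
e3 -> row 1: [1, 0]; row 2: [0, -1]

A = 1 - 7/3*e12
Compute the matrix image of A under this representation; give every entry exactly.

Bivector images (products of the table entries): rho(e12) = rho(e1)rho(e2) = row 1: [I, 0]; row 2: [0, -I].
M = (1)*1 + (-7/3)*rho(e12), summed entrywise (1 is the identity matrix):
Answer: row 1: [1 - 7*I/3, 0]; row 2: [0, 1 + 7*I/3]


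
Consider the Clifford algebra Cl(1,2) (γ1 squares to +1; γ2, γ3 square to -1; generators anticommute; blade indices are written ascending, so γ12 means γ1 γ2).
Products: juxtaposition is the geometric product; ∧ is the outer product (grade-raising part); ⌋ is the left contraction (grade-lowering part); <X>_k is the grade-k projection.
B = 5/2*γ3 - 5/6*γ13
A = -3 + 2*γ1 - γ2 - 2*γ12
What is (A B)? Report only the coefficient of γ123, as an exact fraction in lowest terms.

step 1: -55/6*γ3 + 15/2*γ13 - 25/6*γ23 - 35/6*γ123
Answer: -35/6


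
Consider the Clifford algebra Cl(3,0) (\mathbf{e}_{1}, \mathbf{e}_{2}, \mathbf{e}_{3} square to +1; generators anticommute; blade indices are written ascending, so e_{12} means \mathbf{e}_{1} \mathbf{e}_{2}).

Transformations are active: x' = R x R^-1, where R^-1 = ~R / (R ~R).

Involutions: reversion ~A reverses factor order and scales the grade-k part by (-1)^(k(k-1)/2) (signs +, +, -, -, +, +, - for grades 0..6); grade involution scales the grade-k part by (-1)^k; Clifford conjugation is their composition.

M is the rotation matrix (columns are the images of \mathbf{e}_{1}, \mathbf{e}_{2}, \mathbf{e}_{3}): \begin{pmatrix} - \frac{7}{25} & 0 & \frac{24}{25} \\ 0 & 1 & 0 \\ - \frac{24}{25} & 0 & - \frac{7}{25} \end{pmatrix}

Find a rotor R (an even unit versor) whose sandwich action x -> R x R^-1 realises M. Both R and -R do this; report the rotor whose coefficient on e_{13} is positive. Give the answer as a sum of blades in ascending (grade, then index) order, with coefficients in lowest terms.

Method: write R = a + b12*e_{12} + b13*e_{13} + b23*e_{23} with a^2 + b12^2 + b13^2 + b23^2 = 1 (so R^-1 = ~R). Expanding the columns R e_j ~R gives tr M = 4a^2 - 1 and, from the antisymmetric part, M21 - M12 = -4a*b12, M13 - M31 = 4a*b13, M32 - M23 = -4a*b23.
Here tr M = \frac{11}{25}, so a^2 = (1 + tr M)/4 = \frac{9}{25} and a = ±\frac{3}{5}. Taking a = \frac{3}{5}: M21 - M12 = 0, M13 - M31 = \frac{48}{25}, M32 - M23 = 0, giving b12 = 0, b13 = \frac{4}{5}, b23 = 0, i.e. R = \frac{3}{5} + \frac{4}{5} e_{13}.
Its e_{13} coefficient is already positive.
Answer: \frac{3}{5} + \frac{4}{5} e_{13}. Recall the cover is two-to-one: with M of trace \frac{11}{25}, both preimages act alike, and the stated e_{13} sign chooses the sheet.


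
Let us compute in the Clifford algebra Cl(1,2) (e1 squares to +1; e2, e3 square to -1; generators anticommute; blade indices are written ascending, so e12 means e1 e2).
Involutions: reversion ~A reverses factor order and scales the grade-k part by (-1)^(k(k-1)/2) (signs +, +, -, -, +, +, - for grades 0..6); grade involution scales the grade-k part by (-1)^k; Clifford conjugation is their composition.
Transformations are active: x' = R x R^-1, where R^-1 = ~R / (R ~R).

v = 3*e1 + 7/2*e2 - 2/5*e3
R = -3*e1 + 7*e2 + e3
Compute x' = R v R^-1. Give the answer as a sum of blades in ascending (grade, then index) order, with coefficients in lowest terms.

~R = -3*e1 + 7*e2 + e3, and R ~R = -41, so R^-1 = ~R / (-41).
R v = -331/10 - 63/2*e12 - 9/5*e13 - 63/10*e23
Answer: -1608/205*e1 + 3199/410*e2 + 413/205*e3


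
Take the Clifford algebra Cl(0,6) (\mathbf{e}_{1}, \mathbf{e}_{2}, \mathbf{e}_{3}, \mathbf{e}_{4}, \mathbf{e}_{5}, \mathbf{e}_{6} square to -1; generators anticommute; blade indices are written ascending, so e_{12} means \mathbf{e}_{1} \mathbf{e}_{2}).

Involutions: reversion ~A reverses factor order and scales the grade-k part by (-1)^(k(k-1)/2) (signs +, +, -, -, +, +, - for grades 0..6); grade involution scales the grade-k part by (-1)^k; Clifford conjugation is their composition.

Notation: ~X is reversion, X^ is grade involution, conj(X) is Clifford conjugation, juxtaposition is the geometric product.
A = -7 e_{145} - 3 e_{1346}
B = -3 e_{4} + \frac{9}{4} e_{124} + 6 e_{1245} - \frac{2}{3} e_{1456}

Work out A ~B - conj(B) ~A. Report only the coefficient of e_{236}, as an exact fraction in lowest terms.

first term: -42 e_{2} + \frac{14}{3} e_{6} + 21 e_{15} - \frac{63}{4} e_{25} + 2 e_{35} + 9 e_{136} - \frac{27}{4} e_{236} - 18 e_{2356}
second term: -42 e_{2} + \frac{14}{3} e_{6} + 21 e_{15} + \frac{63}{4} e_{25} - 2 e_{35} + 9 e_{136} + \frac{27}{4} e_{236} - 18 e_{2356}
Answer: -\frac{27}{2}


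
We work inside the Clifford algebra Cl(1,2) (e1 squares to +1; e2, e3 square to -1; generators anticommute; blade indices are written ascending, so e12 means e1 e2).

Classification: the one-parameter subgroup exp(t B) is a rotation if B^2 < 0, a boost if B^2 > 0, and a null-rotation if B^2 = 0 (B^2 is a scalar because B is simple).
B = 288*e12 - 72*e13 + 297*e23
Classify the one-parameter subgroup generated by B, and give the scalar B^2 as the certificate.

B^2 term by term: the squares give (288)^2*(e12)^2 + (-72)^2*(e13)^2 + (297)^2*(e23)^2 = 82944*(+1) + 5184*(+1) + 88209*(-1) = -81 (each basis 2-blade squares to minus the product of its generators' squares); cross terms between blades sharing an index anticommute and cancel. So B^2 = -81.
Answer: rotation, certificate B^2 = -81. Check the certificate: B^2 = -81, and that sign is decisive whatever form B takes.


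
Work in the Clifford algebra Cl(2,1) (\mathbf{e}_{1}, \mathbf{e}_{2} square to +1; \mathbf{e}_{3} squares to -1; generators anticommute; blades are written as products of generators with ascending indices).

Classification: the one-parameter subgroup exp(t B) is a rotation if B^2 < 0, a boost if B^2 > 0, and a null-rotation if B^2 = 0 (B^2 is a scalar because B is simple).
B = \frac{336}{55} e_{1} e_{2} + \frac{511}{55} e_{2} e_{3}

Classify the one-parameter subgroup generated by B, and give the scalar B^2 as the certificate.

B^2 term by term: the squares give (\frac{336}{55})^2*(e_{1} e_{2})^2 + (\frac{511}{55})^2*(e_{2} e_{3})^2 = \frac{112896}{3025}*(-1) + \frac{261121}{3025}*(+1) = 49 (each basis 2-blade squares to minus the product of its generators' squares); cross terms between blades sharing an index anticommute and cancel. So B^2 = 49.
Answer: boost, certificate B^2 = 49. The class reads off the invariant scalar 49 directly.


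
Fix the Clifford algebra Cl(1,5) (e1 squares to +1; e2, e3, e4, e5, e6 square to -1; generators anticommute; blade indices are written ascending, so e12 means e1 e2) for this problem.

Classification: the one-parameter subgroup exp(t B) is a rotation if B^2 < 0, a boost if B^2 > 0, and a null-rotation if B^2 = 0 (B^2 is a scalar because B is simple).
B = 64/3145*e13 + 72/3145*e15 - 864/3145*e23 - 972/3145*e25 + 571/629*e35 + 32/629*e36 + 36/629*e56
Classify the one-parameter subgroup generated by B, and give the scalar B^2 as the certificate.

B^2 term by term: the squares give (64/3145)^2*(e13)^2 + (72/3145)^2*(e15)^2 + (-864/3145)^2*(e23)^2 + (-972/3145)^2*(e25)^2 + (571/629)^2*(e35)^2 + (32/629)^2*(e36)^2 + (36/629)^2*(e56)^2 = 4096/9891025*(+1) + 5184/9891025*(+1) + 746496/9891025*(-1) + 944784/9891025*(-1) + 326041/395641*(-1) + 1024/395641*(-1) + 1296/395641*(-1) = -1 (each basis 2-blade squares to minus the product of its generators' squares); cross terms between blades sharing an index anticommute and cancel; the commuting (index-disjoint) pairs give grade-4 terms 2*c*c'*(blade product), which cancel blade by blade — e1235: 124416/9891025 - 124416/9891025 = 0; e1356: 4608/1978205 - 4608/1978205 = 0; e2356: -62208/1978205 + 62208/1978205 = 0 — confirming B is simple. So B^2 = -1.
Answer: rotation, certificate B^2 = -1. Because -1 is invariant under every versor sandwich, the classification follows from its sign alone.


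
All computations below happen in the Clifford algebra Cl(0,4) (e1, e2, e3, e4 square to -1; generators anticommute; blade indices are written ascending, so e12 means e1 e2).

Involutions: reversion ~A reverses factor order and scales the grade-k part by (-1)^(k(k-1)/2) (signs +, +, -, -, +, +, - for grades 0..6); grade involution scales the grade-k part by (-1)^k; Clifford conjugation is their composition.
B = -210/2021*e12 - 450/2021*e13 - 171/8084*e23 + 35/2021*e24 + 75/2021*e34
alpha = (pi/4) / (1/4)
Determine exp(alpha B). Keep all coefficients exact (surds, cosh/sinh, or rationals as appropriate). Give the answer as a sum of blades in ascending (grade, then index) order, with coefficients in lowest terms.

B^2 term by term: the squares give (-210/2021)^2*(e12)^2 + (-450/2021)^2*(e13)^2 + (-171/8084)^2*(e23)^2 + (35/2021)^2*(e24)^2 + (75/2021)^2*(e34)^2 = 44100/4084441*(-1) + 202500/4084441*(-1) + 29241/65351056*(-1) + 1225/4084441*(-1) + 5625/4084441*(-1) = -1/16 (each basis 2-blade squares to minus the product of its generators' squares); cross terms between blades sharing an index anticommute and cancel; the commuting (index-disjoint) pairs give grade-4 terms 2*c*c'*(blade product), which cancel blade by blade — e1234: -31500/4084441 + 31500/4084441 = 0 — confirming B is simple. So B^2 = -1/16.
B^2 = -1/16 — the negative square puts this in the circular regime; l = 1/4, alpha*l = pi/4, so exp(alpha B) = cos(pi/4) + (sin(pi/4)/(1/4))*B = sqrt(2)/2 + (2*sqrt(2))*B.
Answer: sqrt(2)/2 - 420*sqrt(2)/2021*e12 - 900*sqrt(2)/2021*e13 - 171*sqrt(2)/4042*e23 + 70*sqrt(2)/2021*e24 + 150*sqrt(2)/2021*e34


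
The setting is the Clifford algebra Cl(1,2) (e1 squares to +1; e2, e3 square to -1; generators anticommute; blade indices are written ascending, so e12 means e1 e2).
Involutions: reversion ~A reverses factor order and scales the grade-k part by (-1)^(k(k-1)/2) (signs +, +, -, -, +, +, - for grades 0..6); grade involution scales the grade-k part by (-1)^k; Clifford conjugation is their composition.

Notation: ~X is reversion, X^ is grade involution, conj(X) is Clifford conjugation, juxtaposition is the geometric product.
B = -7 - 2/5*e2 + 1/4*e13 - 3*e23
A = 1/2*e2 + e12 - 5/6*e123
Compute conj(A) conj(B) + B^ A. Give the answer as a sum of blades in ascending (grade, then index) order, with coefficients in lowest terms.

first term: 1/5 + 29/10*e1 + 79/24*e2 + 3/2*e3 + 7*e12 + 8/3*e13 - 1/4*e23 + 137/24*e123
second term: -1/5 - 21/10*e1 - 79/24*e2 - 3/2*e3 - 7*e12 - 10/3*e13 + 1/4*e23 + 137/24*e123
Answer: 4/5*e1 - 2/3*e13 + 137/12*e123


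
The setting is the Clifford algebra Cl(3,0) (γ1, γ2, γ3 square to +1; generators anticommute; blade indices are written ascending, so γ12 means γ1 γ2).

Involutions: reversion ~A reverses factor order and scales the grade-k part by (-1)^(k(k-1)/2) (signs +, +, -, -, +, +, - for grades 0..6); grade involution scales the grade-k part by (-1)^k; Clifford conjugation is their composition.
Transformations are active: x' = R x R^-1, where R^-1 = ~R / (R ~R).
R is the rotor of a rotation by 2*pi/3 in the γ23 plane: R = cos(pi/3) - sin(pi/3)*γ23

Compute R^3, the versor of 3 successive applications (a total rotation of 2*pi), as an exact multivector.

The rotor phase is half the rotation angle and phases add under composition, so 3 steps in the γ23 plane accumulate phase 3*(pi/3) = pi: R^3 = cos(pi) - sin(pi)*γ23.
cos(pi) = -1 and sin(pi) = 0, so R^3 = -1. The total rotation 2*pi is 1 full turn, so every vector returns to itself, yet the rotor is -1, on the OTHER sheet of the double cover (an odd number of 2*pi turns).
Answer: -1


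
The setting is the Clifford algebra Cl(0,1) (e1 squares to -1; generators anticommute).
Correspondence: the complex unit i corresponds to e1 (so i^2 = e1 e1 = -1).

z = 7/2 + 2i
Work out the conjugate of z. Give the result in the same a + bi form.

In blades: z = 7/2 + 2*e1.
Conjugation here is Clifford conjugation: the scalar is fixed and the grade-1 and grade-2 blades all flip sign, giving 7/2 - 2*e1; translating back:
Answer: 7/2 - 2i


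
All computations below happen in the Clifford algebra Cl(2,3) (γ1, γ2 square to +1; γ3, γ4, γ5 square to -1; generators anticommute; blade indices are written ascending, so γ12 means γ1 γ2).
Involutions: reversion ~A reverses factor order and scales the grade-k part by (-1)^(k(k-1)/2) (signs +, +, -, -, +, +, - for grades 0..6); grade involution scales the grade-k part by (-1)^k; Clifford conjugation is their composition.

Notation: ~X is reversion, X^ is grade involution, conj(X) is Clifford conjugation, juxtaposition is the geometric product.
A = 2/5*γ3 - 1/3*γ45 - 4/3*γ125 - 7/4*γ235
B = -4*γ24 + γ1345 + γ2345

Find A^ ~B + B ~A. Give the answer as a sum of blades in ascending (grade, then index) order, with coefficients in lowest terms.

first term: 7/4*γ4 + 1/3*γ13 + 1/3*γ23 - 4/3*γ25 - 7/4*γ124 + 4/3*γ134 + 74/15*γ145 + 4/15*γ234 - 2/5*γ245 - 7*γ345
second term: -7/4*γ4 - 1/3*γ13 - 1/3*γ23 + 4/3*γ25 - 7/4*γ124 + 4/3*γ134 + 74/15*γ145 + 4/15*γ234 - 2/5*γ245 - 7*γ345
Answer: -7/2*γ124 + 8/3*γ134 + 148/15*γ145 + 8/15*γ234 - 4/5*γ245 - 14*γ345


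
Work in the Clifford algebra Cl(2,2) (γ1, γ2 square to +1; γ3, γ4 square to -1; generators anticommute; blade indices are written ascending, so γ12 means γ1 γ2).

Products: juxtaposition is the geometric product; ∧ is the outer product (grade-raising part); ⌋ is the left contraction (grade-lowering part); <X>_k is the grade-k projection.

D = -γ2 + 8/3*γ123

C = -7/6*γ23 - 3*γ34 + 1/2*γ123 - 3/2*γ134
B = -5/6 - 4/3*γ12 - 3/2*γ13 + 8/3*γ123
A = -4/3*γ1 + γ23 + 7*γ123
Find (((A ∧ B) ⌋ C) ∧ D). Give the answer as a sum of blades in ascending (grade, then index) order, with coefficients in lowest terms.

step 1: 10/9*γ1 - 5/6*γ23 - 35/6*γ123
step 2: -35/18 - 5/12*γ1 + 5/9*γ23 - 5/3*γ34
step 3: 35/18*γ2 + 5/12*γ12 - 140/27*γ123 + 5/3*γ234
Answer: 35/18*γ2 + 5/12*γ12 - 140/27*γ123 + 5/3*γ234
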